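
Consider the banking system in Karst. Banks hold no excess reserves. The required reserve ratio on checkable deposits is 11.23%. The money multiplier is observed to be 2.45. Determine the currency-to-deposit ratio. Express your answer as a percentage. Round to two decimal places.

49.99%

Using m = 2.45. From m = (1 + c)/(c + rr + e), rearranging gives 1 + c = m·(c + rr + e), so c·(1 − m) = m·(rr + e) − 1.
Hence c = [m·(rr + e) − 1]/(1 − m) = [2.45 × (0.1123 + 0) − 1] / (1 − 2.45) ≈ 0.499907.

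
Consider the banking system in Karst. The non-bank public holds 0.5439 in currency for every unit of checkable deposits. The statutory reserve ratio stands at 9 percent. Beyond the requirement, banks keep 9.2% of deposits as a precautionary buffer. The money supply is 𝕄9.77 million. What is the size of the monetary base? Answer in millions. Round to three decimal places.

The money multiplier is m = (1 + c) / (rr + e + c) = (1 + 0.5439) / (0.09 + 0.092 + 0.5439) ≈ 2.12688.
MB = M / m = 9.77 / 2.12688 ≈ 4.5936 million.

𝕄4.594 million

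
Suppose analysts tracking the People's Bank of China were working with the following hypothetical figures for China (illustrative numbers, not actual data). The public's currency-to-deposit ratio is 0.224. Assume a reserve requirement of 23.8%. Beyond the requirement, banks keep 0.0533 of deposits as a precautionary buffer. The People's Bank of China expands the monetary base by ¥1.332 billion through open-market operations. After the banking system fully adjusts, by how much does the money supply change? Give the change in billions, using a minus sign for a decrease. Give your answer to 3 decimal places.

The money multiplier is m = (1 + c) / (rr + e + c) = (1 + 0.224) / (0.238 + 0.0533 + 0.224) ≈ 2.37532.
The purchase adds 1.332 billion of base, so ΔM = m × ΔMB = 2.37532 × (+1.332) ≈ 3.1639 billion.

¥3.164 billion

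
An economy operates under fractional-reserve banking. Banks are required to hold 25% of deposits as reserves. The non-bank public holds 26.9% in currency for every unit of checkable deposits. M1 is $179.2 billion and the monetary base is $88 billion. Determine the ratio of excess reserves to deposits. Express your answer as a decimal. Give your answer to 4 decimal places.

0.1042

Using m = M/MB = 179.2/88 ≈ 2.036364. Since m = (1 + c)/(c + rr + e), the denominator satisfies c + rr + e = (1 + c)/m = (1 + 0.269) / 2.036364 ≈ 0.623170.
With c = 0.269 and rr = 0.25, the ratio of excess reserves to deposits is 0.623170 − 0.269 − 0.25 = 0.10417.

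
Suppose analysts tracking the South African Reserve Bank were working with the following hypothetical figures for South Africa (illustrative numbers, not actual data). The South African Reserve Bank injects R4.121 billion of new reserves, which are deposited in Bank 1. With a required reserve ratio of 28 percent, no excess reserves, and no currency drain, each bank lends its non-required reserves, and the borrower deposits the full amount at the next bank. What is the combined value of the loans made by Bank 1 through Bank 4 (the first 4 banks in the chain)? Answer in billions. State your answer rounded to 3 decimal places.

Bank i lends (1 − rr)^i of the original deposit: Bank 1 lends 4.121·0.7200 ≈ 2.9671, Bank 2 lends 4.121·0.7200² ≈ 2.1363, and so on.
Summing a geometric series: total = 4.121·[0.7200·(1 − 0.7200^4) / (1 − 0.7200)] ≈ 7.7491 billion.

R7.749 billion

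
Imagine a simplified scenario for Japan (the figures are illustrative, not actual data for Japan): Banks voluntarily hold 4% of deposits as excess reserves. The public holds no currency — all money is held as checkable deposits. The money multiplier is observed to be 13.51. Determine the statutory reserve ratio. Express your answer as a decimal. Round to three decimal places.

Using m = 13.51. Since m = (1 + c)/(c + rr + e), the denominator satisfies c + rr + e = (1 + c)/m = (1 + 0) / 13.51 ≈ 0.074019.
With c = 0 and e = 0.04, the statutory reserve ratio is 0.074019 − 0 − 0.04 = 0.034019.

0.034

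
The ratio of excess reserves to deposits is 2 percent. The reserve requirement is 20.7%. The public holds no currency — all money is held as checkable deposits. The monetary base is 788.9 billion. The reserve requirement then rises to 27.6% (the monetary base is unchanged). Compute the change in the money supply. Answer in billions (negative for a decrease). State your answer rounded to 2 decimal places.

-810.13 billion

Initially m₁ = 1 / (0.207 + 0.02) ≈ 4.405286, so M₁ = 4.405286 × 788.9 ≈ 3475.3301 billion.
After the change m₂ = 1 / (0.276 + 0.02) ≈ 3.378378, so M₂ = 3.378378 × 788.9 ≈ 2665.2024 billion.
ΔM = M₂ − M₁ = 2665.2024 − 3475.3301 = -810.1277 billion.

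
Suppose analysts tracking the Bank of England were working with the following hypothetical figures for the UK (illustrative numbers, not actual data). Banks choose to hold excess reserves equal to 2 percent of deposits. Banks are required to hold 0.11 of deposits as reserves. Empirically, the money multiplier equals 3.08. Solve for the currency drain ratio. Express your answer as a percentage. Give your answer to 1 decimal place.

28.8%

Using m = 3.08. From m = (1 + c)/(c + rr + e), rearranging gives 1 + c = m·(c + rr + e), so c·(1 − m) = m·(rr + e) − 1.
Hence c = [m·(rr + e) − 1]/(1 − m) = [3.08 × (0.11 + 0.02) − 1] / (1 − 3.08) ≈ 0.288269.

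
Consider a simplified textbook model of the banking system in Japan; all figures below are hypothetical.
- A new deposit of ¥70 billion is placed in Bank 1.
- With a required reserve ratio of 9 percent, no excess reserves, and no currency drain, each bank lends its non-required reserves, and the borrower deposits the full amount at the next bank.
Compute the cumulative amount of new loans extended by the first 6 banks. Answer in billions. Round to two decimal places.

Bank i lends (1 − rr)^i of the original deposit: Bank 1 lends 70·0.9100 = 63.7000, Bank 2 lends 70·0.9100² = 57.9670, and so on.
Summing a geometric series: total = 70·[0.9100·(1 − 0.9100^6) / (1 − 0.9100)] ≈ 305.8525 billion.

¥305.85 billion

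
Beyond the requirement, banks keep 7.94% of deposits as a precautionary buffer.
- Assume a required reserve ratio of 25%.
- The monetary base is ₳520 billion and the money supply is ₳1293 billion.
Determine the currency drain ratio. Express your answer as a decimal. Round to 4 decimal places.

0.1217

Using m = M/MB = 1293/520 ≈ 2.486538. From m = (1 + c)/(c + rr + e), rearranging gives 1 + c = m·(c + rr + e), so c·(1 − m) = m·(rr + e) − 1.
Hence c = [m·(rr + e) − 1]/(1 − m) = [2.486538 × (0.25 + 0.0794) − 1] / (1 − 2.486538) ≈ 0.121715.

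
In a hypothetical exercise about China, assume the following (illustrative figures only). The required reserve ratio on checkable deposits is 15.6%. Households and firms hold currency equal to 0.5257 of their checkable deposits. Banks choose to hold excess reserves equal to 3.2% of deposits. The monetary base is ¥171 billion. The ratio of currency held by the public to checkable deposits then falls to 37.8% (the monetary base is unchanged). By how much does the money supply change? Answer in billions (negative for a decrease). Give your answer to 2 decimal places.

¥50.77 billion

Initially m₁ = (1 + 0.5257) / (0.156 + 0.032 + 0.5257) ≈ 2.137733, so M₁ = 2.137733 × 171 ≈ 365.5523 billion.
After the change m₂ = (1 + 0.378) / (0.156 + 0.032 + 0.378) ≈ 2.434629, so M₂ = 2.434629 × 171 ≈ 416.3216 billion.
ΔM = M₂ − M₁ = 416.3216 − 365.5523 = 50.7693 billion.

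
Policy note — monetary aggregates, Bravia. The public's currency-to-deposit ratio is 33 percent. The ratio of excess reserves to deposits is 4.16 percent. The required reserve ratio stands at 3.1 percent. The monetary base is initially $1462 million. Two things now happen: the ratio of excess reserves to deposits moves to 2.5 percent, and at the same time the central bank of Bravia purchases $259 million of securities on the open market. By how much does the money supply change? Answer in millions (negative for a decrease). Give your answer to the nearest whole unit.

Before: m₁ = (1 + 0.33) / (0.031 + 0.0416 + 0.33) ≈ 3.30353, MB₁ = 1462, so M₁ = 3.30353 × 1462 ≈ 4829.7609 million.
After: m₂ = (1 + 0.33) / (0.031 + 0.025 + 0.33) ≈ 3.44560, MB₂ = 1462 + 259 = 1721, so M₂ = 3.44560 × 1721 = 5929.8776 million.
ΔM = M₂ − M₁ = 5929.8776 − 4829.7609 = 1100.1167 million.

$1100 million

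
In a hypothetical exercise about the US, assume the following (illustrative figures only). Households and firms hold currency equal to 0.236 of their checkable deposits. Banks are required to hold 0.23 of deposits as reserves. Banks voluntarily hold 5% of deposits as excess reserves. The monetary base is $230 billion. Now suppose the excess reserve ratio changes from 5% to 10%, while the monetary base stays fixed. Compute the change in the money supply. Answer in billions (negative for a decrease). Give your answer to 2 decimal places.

-48.67 billion

Initially m₁ = (1 + 0.236) / (0.23 + 0.05 + 0.236) ≈ 2.395349, so M₁ = 2.395349 × 230 ≈ 550.9303 billion.
After the change m₂ = (1 + 0.236) / (0.23 + 0.1 + 0.236) ≈ 2.183746, so M₂ = 2.183746 × 230 ≈ 502.2616 billion.
ΔM = M₂ − M₁ = 502.2616 − 550.9303 = -48.6687 billion.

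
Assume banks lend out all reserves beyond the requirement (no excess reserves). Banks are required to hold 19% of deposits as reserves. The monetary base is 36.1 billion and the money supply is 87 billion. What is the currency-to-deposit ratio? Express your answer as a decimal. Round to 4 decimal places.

Using m = M/MB = 87/36.1 ≈ 2.409972. From m = (1 + c)/(c + rr + e), rearranging gives 1 + c = m·(c + rr + e), so c·(1 − m) = m·(rr + e) − 1.
Hence c = [m·(rr + e) − 1]/(1 − m) = [2.409972 × (0.19 + 0) − 1] / (1 − 2.409972) ≈ 0.384479.

0.3845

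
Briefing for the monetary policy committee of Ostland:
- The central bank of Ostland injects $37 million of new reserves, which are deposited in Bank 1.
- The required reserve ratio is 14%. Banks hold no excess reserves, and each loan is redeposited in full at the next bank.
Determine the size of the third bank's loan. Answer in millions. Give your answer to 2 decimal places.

Each bank lends a fraction (1 − rr) = 0.8600 of the deposit it receives, so Bank 3 receives 37·0.8600^2 and lends 37·0.8600^3 ≈ 23.5341 million.

$23.53 million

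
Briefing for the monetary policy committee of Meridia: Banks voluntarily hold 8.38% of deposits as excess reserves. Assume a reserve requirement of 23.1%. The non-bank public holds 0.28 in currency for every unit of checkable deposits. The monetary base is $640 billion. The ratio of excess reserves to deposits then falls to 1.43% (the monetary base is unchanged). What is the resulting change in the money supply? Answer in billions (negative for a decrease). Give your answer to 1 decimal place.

Initially m₁ = (1 + 0.28) / (0.231 + 0.0838 + 0.28) ≈ 2.15198, so M₁ = 2.15198 × 640 = 1377.2672 billion.
After the change m₂ = (1 + 0.28) / (0.231 + 0.0143 + 0.28) ≈ 2.43670, so M₂ = 2.43670 × 640 = 1559.488 billion.
ΔM = M₂ − M₁ = 1559.488 − 1377.2672 = 182.2208 billion.

$182.2 billion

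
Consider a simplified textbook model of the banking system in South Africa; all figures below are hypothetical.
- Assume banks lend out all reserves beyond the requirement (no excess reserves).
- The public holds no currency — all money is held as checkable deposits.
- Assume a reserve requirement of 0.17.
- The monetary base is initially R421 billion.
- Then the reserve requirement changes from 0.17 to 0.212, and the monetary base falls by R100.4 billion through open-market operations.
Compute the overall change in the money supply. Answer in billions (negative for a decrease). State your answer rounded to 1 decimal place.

-964.2 billion

Before: m₁ = 1 / (0.17) ≈ 5.88235, MB₁ = 421, so M₁ = 5.88235 × 421 ≈ 2476.4693 billion.
After: m₂ = 1 / (0.212) ≈ 4.71698, MB₂ = 421 − 100.4 = 320.6, so M₂ = 4.71698 × 320.6 ≈ 1512.2638 billion.
ΔM = M₂ − M₁ = 1512.2638 − 2476.4693 = -964.2055 billion.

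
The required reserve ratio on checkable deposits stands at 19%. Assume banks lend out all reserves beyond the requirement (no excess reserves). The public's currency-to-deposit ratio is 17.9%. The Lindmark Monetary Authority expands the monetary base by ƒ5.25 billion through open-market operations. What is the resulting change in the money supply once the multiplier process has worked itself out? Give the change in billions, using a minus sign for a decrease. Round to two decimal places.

The money multiplier is m = (1 + c) / (rr + c) = (1 + 0.179) / (0.19 + 0.179) ≈ 3.1951.
The purchase adds 5.25 billion of base, so ΔM = m × ΔMB = 3.1951 × (+5.25) ≈ 16.7743 billion.

ƒ16.77 billion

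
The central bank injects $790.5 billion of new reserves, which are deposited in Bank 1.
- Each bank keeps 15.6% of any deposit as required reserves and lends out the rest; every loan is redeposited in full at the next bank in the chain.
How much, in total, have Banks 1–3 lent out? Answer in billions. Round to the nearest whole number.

Bank i lends (1 − rr)^i of the original deposit: Bank 1 lends 790.5·0.8440 = 667.1820, Bank 2 lends 790.5·0.8440² ≈ 563.1016, and so on.
Summing a geometric series: total = 790.5·[0.8440·(1 − 0.8440^3) / (1 − 0.8440)] ≈ 1705.5414 billion.

$1706 billion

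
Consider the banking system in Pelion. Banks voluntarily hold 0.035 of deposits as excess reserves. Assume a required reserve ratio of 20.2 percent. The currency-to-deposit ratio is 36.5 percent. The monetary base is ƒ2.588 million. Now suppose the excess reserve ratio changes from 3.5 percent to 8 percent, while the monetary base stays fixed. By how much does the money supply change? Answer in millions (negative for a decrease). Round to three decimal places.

-0.408 million

Initially m₁ = (1 + 0.365) / (0.202 + 0.035 + 0.365) ≈ 2.26744, so M₁ = 2.26744 × 2.588 ≈ 5.8681 million.
After the change m₂ = (1 + 0.365) / (0.202 + 0.08 + 0.365) ≈ 2.10974, so M₂ = 2.10974 × 2.588 ≈ 5.46 million.
ΔM = M₂ − M₁ = 5.46 − 5.8681 = -0.4081 million.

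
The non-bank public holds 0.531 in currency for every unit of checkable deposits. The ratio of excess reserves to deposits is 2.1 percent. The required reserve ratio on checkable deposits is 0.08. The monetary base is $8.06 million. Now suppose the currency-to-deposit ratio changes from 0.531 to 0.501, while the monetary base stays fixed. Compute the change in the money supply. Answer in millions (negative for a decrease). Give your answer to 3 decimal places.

Initially m₁ = (1 + 0.531) / (0.08 + 0.021 + 0.531) ≈ 2.42247, so M₁ = 2.42247 × 8.06 ≈ 19.5251 million.
After the change m₂ = (1 + 0.501) / (0.08 + 0.021 + 0.501) ≈ 2.49336, so M₂ = 2.49336 × 8.06 ≈ 20.0965 million.
ΔM = M₂ − M₁ = 20.0965 − 19.5251 = 0.5714 million.

$0.571 million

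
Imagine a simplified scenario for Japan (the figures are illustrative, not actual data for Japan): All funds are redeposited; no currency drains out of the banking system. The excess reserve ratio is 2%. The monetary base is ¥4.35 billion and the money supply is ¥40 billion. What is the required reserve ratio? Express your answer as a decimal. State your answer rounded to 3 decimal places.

0.089

Using m = M/MB = 40/4.35 ≈ 9.195402. Since m = (1 + c)/(c + rr + e), the denominator satisfies c + rr + e = (1 + c)/m = (1 + 0) / 9.195402 ≈ 0.108750.
With c = 0 and e = 0.02, the required reserve ratio is 0.108750 − 0 − 0.02 = 0.08875.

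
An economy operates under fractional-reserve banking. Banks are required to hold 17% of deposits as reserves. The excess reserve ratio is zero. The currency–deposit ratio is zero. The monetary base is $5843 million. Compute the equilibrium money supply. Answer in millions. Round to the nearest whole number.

With no currency drain or excess reserves, the money multiplier is m = 1/rr = 1/0.17 ≈ 5.88235.
Money supply M = m × MB = 5.88235 × 5843 ≈ 34370.571 million.

$34371 million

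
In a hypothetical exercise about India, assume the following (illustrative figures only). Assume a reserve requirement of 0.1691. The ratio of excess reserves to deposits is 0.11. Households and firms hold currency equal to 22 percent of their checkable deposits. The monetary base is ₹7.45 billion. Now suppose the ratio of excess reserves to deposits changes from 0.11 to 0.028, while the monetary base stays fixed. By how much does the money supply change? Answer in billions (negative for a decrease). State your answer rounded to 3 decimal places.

₹3.580 billion

Initially m₁ = (1 + 0.22) / (0.1691 + 0.11 + 0.22) ≈ 2.44440, so M₁ = 2.44440 × 7.45 ≈ 18.2108 billion.
After the change m₂ = (1 + 0.22) / (0.1691 + 0.028 + 0.22) ≈ 2.92496, so M₂ = 2.92496 × 7.45 ≈ 21.791 billion.
ΔM = M₂ − M₁ = 21.791 − 18.2108 = 3.5802 billion.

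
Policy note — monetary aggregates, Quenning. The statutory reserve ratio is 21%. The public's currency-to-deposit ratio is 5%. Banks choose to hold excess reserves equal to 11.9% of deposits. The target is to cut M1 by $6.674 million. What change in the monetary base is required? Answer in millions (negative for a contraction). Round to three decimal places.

-2.409 million

The money multiplier is m = (1 + c) / (rr + e + c) = (1 + 0.05) / (0.21 + 0.119 + 0.05) ≈ 2.77045.
ΔMB = ΔM / m = (−6.674) / 2.77045 ≈ -2.409 million.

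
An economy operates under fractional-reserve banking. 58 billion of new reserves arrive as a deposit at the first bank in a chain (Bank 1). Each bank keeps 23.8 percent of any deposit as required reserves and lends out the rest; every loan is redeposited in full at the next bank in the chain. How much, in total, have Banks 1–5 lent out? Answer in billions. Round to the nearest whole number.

Bank i lends (1 − rr)^i of the original deposit: Bank 1 lends 58·0.7620 = 44.1960, Bank 2 lends 58·0.7620² ≈ 33.6774, and so on.
Summing a geometric series: total = 58·[0.7620·(1 − 0.7620^5) / (1 − 0.7620)] ≈ 137.9906 billion.

138 billion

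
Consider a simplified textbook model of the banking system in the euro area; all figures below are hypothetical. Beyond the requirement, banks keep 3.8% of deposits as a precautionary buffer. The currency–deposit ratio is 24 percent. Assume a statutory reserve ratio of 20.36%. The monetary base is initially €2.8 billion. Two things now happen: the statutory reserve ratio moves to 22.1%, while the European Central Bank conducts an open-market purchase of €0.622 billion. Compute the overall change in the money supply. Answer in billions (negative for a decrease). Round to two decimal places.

€1.29 billion

Before: m₁ = (1 + 0.24) / (0.2036 + 0.038 + 0.24) ≈ 2.5748, MB₁ = 2.8, so M₁ = 2.5748 × 2.8 ≈ 7.2094 billion.
After: m₂ = (1 + 0.24) / (0.221 + 0.038 + 0.24) ≈ 2.4850, MB₂ = 2.8 + 0.622 = 3.422, so M₂ = 2.4850 × 3.422 ≈ 8.5037 billion.
ΔM = M₂ − M₁ = 8.5037 − 7.2094 = 1.2943 billion.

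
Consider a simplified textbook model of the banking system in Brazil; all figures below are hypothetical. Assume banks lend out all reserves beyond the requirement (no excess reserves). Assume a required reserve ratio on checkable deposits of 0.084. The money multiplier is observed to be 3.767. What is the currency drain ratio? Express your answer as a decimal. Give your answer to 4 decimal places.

0.2470

Using m = 3.767. From m = (1 + c)/(c + rr + e), rearranging gives 1 + c = m·(c + rr + e), so c·(1 − m) = m·(rr + e) − 1.
Hence c = [m·(rr + e) − 1]/(1 − m) = [3.767 × (0.084 + 0) − 1] / (1 − 3.767) ≈ 0.247044.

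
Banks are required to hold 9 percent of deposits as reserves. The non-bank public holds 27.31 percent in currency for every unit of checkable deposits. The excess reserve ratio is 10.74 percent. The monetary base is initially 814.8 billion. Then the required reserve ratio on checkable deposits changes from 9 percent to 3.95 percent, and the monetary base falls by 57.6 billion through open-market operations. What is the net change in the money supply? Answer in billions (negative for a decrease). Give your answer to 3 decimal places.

Before: m₁ = (1 + 0.2731) / (0.09 + 0.1074 + 0.2731) ≈ 2.7058448, MB₁ = 814.8, so M₁ = 2.7058448 × 814.8 ≈ 2204.7223 billion.
After: m₂ = (1 + 0.2731) / (0.0395 + 0.1074 + 0.2731) ≈ 3.0311905, MB₂ = 814.8 − 57.6 = 757.2, so M₂ = 3.0311905 × 757.2 ≈ 2295.2174 billion.
ΔM = M₂ − M₁ = 2295.2174 − 2204.7223 = 90.4951 billion.

90.495 billion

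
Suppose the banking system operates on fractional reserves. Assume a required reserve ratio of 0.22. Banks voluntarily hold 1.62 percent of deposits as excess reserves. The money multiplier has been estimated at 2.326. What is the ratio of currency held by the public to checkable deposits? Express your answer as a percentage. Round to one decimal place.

34.0%

Using m = 2.326. From m = (1 + c)/(c + rr + e), rearranging gives 1 + c = m·(c + rr + e), so c·(1 − m) = m·(rr + e) − 1.
Hence c = [m·(rr + e) − 1]/(1 − m) = [2.326 × (0.22 + 0.0162) − 1] / (1 − 2.326) ≈ 0.339818.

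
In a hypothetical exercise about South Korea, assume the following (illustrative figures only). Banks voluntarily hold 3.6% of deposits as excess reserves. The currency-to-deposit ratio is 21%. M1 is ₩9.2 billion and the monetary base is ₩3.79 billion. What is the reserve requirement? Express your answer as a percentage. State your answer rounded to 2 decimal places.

25.25%

Using m = M/MB = 9.2/3.79 ≈ 2.427441. Since m = (1 + c)/(c + rr + e), the denominator satisfies c + rr + e = (1 + c)/m = (1 + 0.21) / 2.427441 ≈ 0.498467.
With c = 0.21 and e = 0.036, the reserve requirement is 0.498467 − 0.21 − 0.036 = 0.252467.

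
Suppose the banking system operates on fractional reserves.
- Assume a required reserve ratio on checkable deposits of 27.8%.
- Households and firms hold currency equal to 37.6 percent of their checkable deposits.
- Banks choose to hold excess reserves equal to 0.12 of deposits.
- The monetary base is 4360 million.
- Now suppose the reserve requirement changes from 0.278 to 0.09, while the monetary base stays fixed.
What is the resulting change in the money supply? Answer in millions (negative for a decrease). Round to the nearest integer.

2487 million

Initially m₁ = (1 + 0.376) / (0.278 + 0.12 + 0.376) ≈ 1.77778, so M₁ = 1.77778 × 4360 = 7751.1208 million.
After the change m₂ = (1 + 0.376) / (0.09 + 0.12 + 0.376) ≈ 2.34812, so M₂ = 2.34812 × 4360 = 10237.8032 million.
ΔM = M₂ − M₁ = 10237.8032 − 7751.1208 = 2486.6824 million.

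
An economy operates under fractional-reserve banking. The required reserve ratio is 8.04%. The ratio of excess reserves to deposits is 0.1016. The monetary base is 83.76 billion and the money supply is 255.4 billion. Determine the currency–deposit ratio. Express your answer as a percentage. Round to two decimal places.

21.72%

Using m = M/MB = 255.4/83.76 ≈ 3.049188. From m = (1 + c)/(c + rr + e), rearranging gives 1 + c = m·(c + rr + e), so c·(1 − m) = m·(rr + e) − 1.
Hence c = [m·(rr + e) − 1]/(1 − m) = [3.049188 × (0.0804 + 0.1016) − 1] / (1 − 3.049188) ≈ 0.217183.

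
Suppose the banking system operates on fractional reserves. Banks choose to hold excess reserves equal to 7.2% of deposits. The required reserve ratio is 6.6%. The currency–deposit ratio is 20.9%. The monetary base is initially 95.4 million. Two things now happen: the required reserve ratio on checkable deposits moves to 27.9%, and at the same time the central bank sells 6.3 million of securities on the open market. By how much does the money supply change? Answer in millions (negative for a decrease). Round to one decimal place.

Before: m₁ = (1 + 0.209) / (0.066 + 0.072 + 0.209) ≈ 3.4841, MB₁ = 95.4, so M₁ = 3.4841 × 95.4 ≈ 332.3831 million.
After: m₂ = (1 + 0.209) / (0.279 + 0.072 + 0.209) ≈ 2.1589, MB₂ = 95.4 − 6.3 = 89.1, so M₂ = 2.1589 × 89.1 ≈ 192.358 million.
ΔM = M₂ − M₁ = 192.358 − 332.3831 = -140.0251 million.

-140.0 million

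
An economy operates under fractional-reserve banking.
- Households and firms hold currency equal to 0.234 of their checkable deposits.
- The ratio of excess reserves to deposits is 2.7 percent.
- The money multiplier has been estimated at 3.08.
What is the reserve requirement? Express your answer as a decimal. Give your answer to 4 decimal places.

0.1396

Using m = 3.08. Since m = (1 + c)/(c + rr + e), the denominator satisfies c + rr + e = (1 + c)/m = (1 + 0.234) / 3.08 ≈ 0.400649.
With c = 0.234 and e = 0.027, the reserve requirement is 0.400649 − 0.234 − 0.027 = 0.139649.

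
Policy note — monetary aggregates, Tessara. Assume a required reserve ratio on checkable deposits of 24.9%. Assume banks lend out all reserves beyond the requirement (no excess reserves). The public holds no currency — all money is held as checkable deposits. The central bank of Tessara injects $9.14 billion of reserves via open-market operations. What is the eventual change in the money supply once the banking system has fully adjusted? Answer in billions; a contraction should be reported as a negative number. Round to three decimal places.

$36.707 billion

The simple money multiplier is m = 1/rr = 1/0.249 ≈ 4.01606.
An open-market purchase increases the monetary base by 9.14 billion, so ΔM = m × ΔMB = 4.01606 × 9.14 ≈ 36.7068 billion.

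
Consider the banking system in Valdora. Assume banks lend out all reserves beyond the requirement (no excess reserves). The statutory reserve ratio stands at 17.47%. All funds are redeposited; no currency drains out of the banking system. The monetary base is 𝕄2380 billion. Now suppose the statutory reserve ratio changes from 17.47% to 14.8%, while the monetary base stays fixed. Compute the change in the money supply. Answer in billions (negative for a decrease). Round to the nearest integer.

𝕄2458 billion

Initially m₁ = 1 / (0.1747) ≈ 5.72410, so M₁ = 5.72410 × 2380 = 13623.358 billion.
After the change m₂ = 1 / (0.148) ≈ 6.75676, so M₂ = 6.75676 × 2380 = 16081.0888 billion.
ΔM = M₂ − M₁ = 16081.0888 − 13623.358 = 2457.7308 billion.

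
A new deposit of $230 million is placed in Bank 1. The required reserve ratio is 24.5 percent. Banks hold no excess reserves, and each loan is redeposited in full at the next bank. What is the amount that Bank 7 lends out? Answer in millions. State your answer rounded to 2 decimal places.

Each bank lends a fraction (1 − rr) = 0.7550 of the deposit it receives, so Bank 7 receives 230·0.7550^6 and lends 230·0.7550^7 ≈ 32.1630 million.

$32.16 million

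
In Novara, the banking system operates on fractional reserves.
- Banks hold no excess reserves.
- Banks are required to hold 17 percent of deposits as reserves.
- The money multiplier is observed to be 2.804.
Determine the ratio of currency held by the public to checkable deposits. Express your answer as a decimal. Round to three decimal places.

0.290

Using m = 2.804. From m = (1 + c)/(c + rr + e), rearranging gives 1 + c = m·(c + rr + e), so c·(1 − m) = m·(rr + e) − 1.
Hence c = [m·(rr + e) − 1]/(1 − m) = [2.804 × (0.17 + 0) − 1] / (1 − 2.804) ≈ 0.290089.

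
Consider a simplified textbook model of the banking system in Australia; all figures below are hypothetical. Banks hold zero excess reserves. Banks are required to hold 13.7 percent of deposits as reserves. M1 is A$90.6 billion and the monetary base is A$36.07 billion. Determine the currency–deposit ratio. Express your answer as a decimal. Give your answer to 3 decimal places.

Using m = M/MB = 90.6/36.07 ≈ 2.511783. From m = (1 + c)/(c + rr + e), rearranging gives 1 + c = m·(c + rr + e), so c·(1 − m) = m·(rr + e) − 1.
Hence c = [m·(rr + e) − 1]/(1 − m) = [2.511783 × (0.137 + 0) − 1] / (1 − 2.511783) ≈ 0.433849.

0.434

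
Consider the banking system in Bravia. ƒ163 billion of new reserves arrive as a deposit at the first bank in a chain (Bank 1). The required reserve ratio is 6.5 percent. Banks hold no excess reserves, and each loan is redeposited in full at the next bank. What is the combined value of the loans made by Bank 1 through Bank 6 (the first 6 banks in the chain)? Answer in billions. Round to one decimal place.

Bank i lends (1 − rr)^i of the original deposit: Bank 1 lends 163·0.9350 = 152.4050, Bank 2 lends 163·0.9350² ≈ 142.4987, and so on.
Summing a geometric series: total = 163·[0.9350·(1 − 0.9350^6) / (1 − 0.9350)] ≈ 778.1017 billion.

ƒ778.1 billion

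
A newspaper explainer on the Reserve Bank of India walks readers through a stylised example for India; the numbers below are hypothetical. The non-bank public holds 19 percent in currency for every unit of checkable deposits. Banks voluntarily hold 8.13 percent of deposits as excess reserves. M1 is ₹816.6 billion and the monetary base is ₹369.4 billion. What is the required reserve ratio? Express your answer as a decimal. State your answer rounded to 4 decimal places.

Using m = M/MB = 816.6/369.4 ≈ 2.210612. Since m = (1 + c)/(c + rr + e), the denominator satisfies c + rr + e = (1 + c)/m = (1 + 0.19) / 2.210612 ≈ 0.538312.
With c = 0.19 and e = 0.0813, the required reserve ratio is 0.538312 − 0.19 − 0.0813 = 0.267012.

0.2670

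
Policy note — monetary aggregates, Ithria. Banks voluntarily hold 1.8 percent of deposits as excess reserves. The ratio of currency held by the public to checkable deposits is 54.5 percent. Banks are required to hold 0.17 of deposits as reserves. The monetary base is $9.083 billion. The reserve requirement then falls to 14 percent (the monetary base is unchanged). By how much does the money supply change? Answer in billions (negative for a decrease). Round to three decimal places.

Initially m₁ = (1 + 0.545) / (0.17 + 0.018 + 0.545) ≈ 2.10778, so M₁ = 2.10778 × 9.083 ≈ 19.145 billion.
After the change m₂ = (1 + 0.545) / (0.14 + 0.018 + 0.545) ≈ 2.19772, so M₂ = 2.19772 × 9.083 ≈ 19.9619 billion.
ΔM = M₂ − M₁ = 19.9619 − 19.145 = 0.8169 billion.

$0.817 billion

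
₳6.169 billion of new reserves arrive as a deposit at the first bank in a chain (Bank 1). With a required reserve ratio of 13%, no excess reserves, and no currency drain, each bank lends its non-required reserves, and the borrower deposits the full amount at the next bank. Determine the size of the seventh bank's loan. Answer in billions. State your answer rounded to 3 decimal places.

₳2.327 billion

Each bank lends a fraction (1 − rr) = 0.8700 of the deposit it receives, so Bank 7 receives 6.169·0.8700^6 and lends 6.169·0.8700^7 ≈ 2.3273 billion.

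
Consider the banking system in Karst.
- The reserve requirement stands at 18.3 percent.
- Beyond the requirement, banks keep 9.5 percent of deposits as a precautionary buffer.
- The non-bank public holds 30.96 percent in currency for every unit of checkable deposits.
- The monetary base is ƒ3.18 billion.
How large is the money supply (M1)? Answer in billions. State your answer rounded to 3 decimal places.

ƒ7.087 billion

The money multiplier is m = (1 + c) / (rr + e + c) = (1 + 0.3096) / (0.183 + 0.095 + 0.3096) ≈ 2.22873.
So M = m × MB = 2.22873 × 3.18 ≈ 7.0874 billion.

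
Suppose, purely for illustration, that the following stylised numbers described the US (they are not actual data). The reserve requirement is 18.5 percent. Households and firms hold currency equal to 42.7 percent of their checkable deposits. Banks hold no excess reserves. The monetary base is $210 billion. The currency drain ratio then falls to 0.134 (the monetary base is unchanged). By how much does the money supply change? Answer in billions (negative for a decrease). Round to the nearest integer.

Initially m₁ = (1 + 0.427) / (0.185 + 0.427) ≈ 2.3317, so M₁ = 2.3317 × 210 = 489.657 billion.
After the change m₂ = (1 + 0.134) / (0.185 + 0.134) ≈ 3.5549, so M₂ = 3.5549 × 210 = 746.529 billion.
ΔM = M₂ − M₁ = 746.529 − 489.657 = 256.872 billion.

$257 billion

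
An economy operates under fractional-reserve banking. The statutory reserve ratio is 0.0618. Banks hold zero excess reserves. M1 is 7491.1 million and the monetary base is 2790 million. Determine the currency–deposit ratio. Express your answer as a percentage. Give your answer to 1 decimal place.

49.5%

Using m = M/MB = 7491.1/2790 ≈ 2.684982. From m = (1 + c)/(c + rr + e), rearranging gives 1 + c = m·(c + rr + e), so c·(1 − m) = m·(rr + e) − 1.
Hence c = [m·(rr + e) − 1]/(1 − m) = [2.684982 × (0.0618 + 0) − 1] / (1 − 2.684982) ≈ 0.495001.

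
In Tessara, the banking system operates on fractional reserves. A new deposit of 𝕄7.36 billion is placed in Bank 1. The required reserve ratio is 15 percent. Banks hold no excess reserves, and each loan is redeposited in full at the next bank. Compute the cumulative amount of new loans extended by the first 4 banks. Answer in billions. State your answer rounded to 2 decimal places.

Bank i lends (1 − rr)^i of the original deposit: Bank 1 lends 7.36·0.8500 = 6.2560, Bank 2 lends 7.36·0.8500² = 5.3176, and so on.
Summing a geometric series: total = 7.36·[0.8500·(1 − 0.8500^4) / (1 − 0.8500)] ≈ 19.9355 billion.

𝕄19.94 billion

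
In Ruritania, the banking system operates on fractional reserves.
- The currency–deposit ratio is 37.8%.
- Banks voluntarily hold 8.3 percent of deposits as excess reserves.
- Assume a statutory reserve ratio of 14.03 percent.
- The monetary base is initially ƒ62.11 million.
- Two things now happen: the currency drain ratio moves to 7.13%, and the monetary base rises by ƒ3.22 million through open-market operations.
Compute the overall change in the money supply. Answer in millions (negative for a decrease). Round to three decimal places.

Before: m₁ = (1 + 0.378) / (0.1403 + 0.083 + 0.378) ≈ 2.291701, MB₁ = 62.11, so M₁ = 2.291701 × 62.11 ≈ 142.3375 million.
After: m₂ = (1 + 0.0713) / (0.1403 + 0.083 + 0.0713) ≈ 3.636456, MB₂ = 62.11 + 3.22 = 65.33, so M₂ = 3.636456 × 65.33 ≈ 237.5697 million.
ΔM = M₂ − M₁ = 237.5697 − 142.3375 = 95.2322 million.

ƒ95.232 million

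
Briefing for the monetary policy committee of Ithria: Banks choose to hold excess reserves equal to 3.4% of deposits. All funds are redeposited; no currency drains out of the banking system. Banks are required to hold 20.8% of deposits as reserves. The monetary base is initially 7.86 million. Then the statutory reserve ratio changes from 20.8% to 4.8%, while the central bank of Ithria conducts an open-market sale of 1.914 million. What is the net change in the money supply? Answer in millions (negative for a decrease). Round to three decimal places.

Before: m₁ = 1 / (0.208 + 0.034) ≈ 4.13223, MB₁ = 7.86, so M₁ = 4.13223 × 7.86 ≈ 32.4793 million.
After: m₂ = 1 / (0.048 + 0.034) ≈ 12.19512, MB₂ = 7.86 − 1.914 = 5.946, so M₂ = 12.19512 × 5.946 ≈ 72.5122 million.
ΔM = M₂ − M₁ = 72.5122 − 32.4793 = 40.0329 million.

40.033 million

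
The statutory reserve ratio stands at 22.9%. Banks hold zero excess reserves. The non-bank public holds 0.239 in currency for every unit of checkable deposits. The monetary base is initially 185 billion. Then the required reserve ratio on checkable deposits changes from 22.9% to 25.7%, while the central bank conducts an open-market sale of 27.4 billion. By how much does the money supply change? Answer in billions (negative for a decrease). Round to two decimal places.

-96.09 billion

Before: m₁ = (1 + 0.239) / (0.229 + 0.239) ≈ 2.647436, MB₁ = 185, so M₁ = 2.647436 × 185 ≈ 489.7757 billion.
After: m₂ = (1 + 0.239) / (0.257 + 0.239) ≈ 2.497984, MB₂ = 185 − 27.4 = 157.6, so M₂ = 2.497984 × 157.6 ≈ 393.6823 billion.
ΔM = M₂ − M₁ = 393.6823 − 489.7757 = -96.0934 billion.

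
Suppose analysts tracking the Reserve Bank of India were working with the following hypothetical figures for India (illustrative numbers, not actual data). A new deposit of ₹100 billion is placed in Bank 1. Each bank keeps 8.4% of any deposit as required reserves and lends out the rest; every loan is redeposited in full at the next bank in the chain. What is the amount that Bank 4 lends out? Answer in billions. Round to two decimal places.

Each bank lends a fraction (1 − rr) = 0.9160 of the deposit it receives, so Bank 4 receives 100·0.9160^3 and lends 100·0.9160^4 ≈ 70.4015 billion.

₹70.40 billion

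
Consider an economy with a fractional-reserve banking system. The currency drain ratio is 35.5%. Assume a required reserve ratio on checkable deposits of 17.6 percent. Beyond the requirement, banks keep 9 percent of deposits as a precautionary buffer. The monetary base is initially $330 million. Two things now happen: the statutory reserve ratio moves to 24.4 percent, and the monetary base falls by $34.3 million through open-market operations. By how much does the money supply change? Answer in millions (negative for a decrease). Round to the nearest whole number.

Before: m₁ = (1 + 0.355) / (0.176 + 0.09 + 0.355) ≈ 2.1820, MB₁ = 330, so M₁ = 2.1820 × 330 = 720.06 million.
After: m₂ = (1 + 0.355) / (0.244 + 0.09 + 0.355) ≈ 1.9666, MB₂ = 330 − 34.3 = 295.7, so M₂ = 1.9666 × 295.7 ≈ 581.5236 million.
ΔM = M₂ − M₁ = 581.5236 − 720.06 = -138.5364 million.

-139 million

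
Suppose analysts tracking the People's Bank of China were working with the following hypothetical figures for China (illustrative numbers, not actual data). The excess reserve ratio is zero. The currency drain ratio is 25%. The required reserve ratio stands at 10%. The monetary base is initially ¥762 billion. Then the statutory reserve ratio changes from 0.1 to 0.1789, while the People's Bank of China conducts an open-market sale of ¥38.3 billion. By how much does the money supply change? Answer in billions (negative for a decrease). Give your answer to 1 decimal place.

Before: m₁ = (1 + 0.25) / (0.1 + 0.25) ≈ 3.57143, MB₁ = 762, so M₁ = 3.57143 × 762 ≈ 2721.4297 billion.
After: m₂ = (1 + 0.25) / (0.1789 + 0.25) ≈ 2.91443, MB₂ = 762 − 38.3 = 723.7, so M₂ = 2.91443 × 723.7 ≈ 2109.173 billion.
ΔM = M₂ − M₁ = 2109.173 − 2721.4297 = -612.2567 billion.

-612.3 billion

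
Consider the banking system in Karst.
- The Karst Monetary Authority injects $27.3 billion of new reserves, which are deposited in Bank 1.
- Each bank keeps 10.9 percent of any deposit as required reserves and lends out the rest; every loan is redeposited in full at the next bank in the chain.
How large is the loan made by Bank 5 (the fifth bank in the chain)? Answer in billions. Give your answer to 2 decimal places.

$15.33 billion

Each bank lends a fraction (1 − rr) = 0.8910 of the deposit it receives, so Bank 5 receives 27.3·0.8910^4 and lends 27.3·0.8910^5 ≈ 15.3303 billion.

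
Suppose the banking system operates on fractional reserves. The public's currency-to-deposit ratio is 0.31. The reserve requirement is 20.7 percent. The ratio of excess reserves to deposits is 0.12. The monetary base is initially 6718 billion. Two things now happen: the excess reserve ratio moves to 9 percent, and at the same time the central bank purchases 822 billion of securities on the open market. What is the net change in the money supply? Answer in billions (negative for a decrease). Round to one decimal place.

2456.8 billion

Before: m₁ = (1 + 0.31) / (0.207 + 0.12 + 0.31) ≈ 2.056515, MB₁ = 6718, so M₁ = 2.056515 × 6718 ≈ 13815.6678 billion.
After: m₂ = (1 + 0.31) / (0.207 + 0.09 + 0.31) ≈ 2.158155, MB₂ = 6718 + 822 = 7540, so M₂ = 2.158155 × 7540 = 16272.4887 billion.
ΔM = M₂ − M₁ = 16272.4887 − 13815.6678 = 2456.8209 billion.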